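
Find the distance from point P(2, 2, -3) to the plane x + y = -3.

distance = |a·x₀ + b·y₀ + c·z₀ - d| / √(a² + b² + c²)
  = |1·2 + 1·2 + 0·(-3) - (-3)| / √(1² + 1² + 0²)
  = |2 + 2 + 0 + 3| / √(1 + 1 + 0)
  = |7| / √2
  = 7 / 1.414
  ≈ 4.95

4.95


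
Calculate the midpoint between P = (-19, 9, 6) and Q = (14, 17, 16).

M = ((x₁+x₂)/2, (y₁+y₂)/2, (z₁+z₂)/2)
  = ((-19 + 14)/2, (9 + 17)/2, (6 + 16)/2)
  = (-5/2, 26/2, 22/2)
  = (-2.5, 13, 11)

(-2.5, 13, 11)


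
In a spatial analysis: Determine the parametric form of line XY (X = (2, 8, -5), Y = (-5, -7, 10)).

Direction vector d = Y - X = (-5 - 2, -7 - 8, 10 + 5) = (-7, -15, 15)
Parametric form r = X + t·d:
x = 2 - 7t, y = 8 - 15t, z = -5 + 15t

x = 2 - 7t, y = 8 - 15t, z = -5 + 15t


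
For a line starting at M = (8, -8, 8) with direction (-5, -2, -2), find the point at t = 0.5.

P(t) = M + t·d
  = (8 + (-5)·0.5, -8 + (-2)·0.5, 8 + (-2)·0.5)
  = (8 - 2.5, -8 - 1, 8 - 1)
  = (5.5, -9, 7)

(5.5, -9, 7)


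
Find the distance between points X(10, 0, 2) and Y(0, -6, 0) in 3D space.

d = √[(x₂-x₁)² + (y₂-y₁)² + (z₂-z₁)²]
  = √[(-10)² + (-6)² + (-2)²]
  = √[100 + 36 + 4]
  = √140
  ≈ 11.83

11.83


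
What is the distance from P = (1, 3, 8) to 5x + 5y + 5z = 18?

distance = |a·x₀ + b·y₀ + c·z₀ - d| / √(a² + b² + c²)
  = |5·1 + 5·3 + 5·8 - 18| / √(5² + 5² + 5²)
  = |5 + 15 + 40 - 18| / √(25 + 25 + 25)
  = |42| / √75
  = 42 / 8.66
  ≈ 4.85

4.85


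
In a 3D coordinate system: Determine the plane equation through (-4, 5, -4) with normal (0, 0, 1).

The plane through P with normal n = (a, b, c) satisfies n·(r - P) = 0,
i.e. ax + by + cz = a·x₀ + b·y₀ + c·z₀.
d = 0·(-4) + 0·5 + 1·(-4)
  = 0 + 0 - 4
  = -4
Equation: z = -4

z = -4


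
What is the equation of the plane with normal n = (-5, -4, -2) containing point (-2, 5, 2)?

The plane through P with normal n = (a, b, c) satisfies n·(r - P) = 0,
i.e. ax + by + cz = a·x₀ + b·y₀ + c·z₀.
d = (-5)·(-2) + (-4)·5 + (-2)·2
  = 10 - 20 - 4
  = -14
Equation: -5x - 4y - 2z = -14

-5x - 4y - 2z = -14


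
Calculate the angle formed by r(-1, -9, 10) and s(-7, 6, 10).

r·s = (-1)·(-7) + (-9)·6 + 10·10 = 7 - 54 + 100 = 53
|r| = √((-1)² + (-9)² + 10²) = √182 ≈ 13.49
|s| = √((-7)² + 6² + 10²) = √185 ≈ 13.6
cos θ = (r·s)/(|r||s|) = 53/(13.49·13.6) ≈ 0.2888
θ = arccos(0.2888) ≈ 73.21°

73.21°


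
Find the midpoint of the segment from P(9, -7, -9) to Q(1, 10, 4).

M = ((x₁+x₂)/2, (y₁+y₂)/2, (z₁+z₂)/2)
  = ((9 + 1)/2, (-7 + 10)/2, (-9 + 4)/2)
  = (10/2, 3/2, -5/2)
  = (5, 1.5, -2.5)

(5, 1.5, -2.5)


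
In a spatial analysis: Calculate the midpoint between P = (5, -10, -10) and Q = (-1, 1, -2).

M = ((x₁+x₂)/2, (y₁+y₂)/2, (z₁+z₂)/2)
  = ((5 - 1)/2, (-10 + 1)/2, (-10 - 2)/2)
  = (4/2, -9/2, -12/2)
  = (2, -4.5, -6)

(2, -4.5, -6)


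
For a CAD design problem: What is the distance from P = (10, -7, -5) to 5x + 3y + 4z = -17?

distance = |a·x₀ + b·y₀ + c·z₀ - d| / √(a² + b² + c²)
  = |5·10 + 3·(-7) + 4·(-5) - (-17)| / √(5² + 3² + 4²)
  = |50 - 21 - 20 + 17| / √(25 + 9 + 16)
  = |26| / √50
  = 26 / 7.071
  ≈ 3.677

3.677


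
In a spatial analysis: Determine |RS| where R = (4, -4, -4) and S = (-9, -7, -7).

d = √[(x₂-x₁)² + (y₂-y₁)² + (z₂-z₁)²]
  = √[(-13)² + (-3)² + (-3)²]
  = √[169 + 9 + 9]
  = √187
  ≈ 13.67

13.67


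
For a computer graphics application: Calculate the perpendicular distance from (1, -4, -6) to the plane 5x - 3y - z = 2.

distance = |a·x₀ + b·y₀ + c·z₀ - d| / √(a² + b² + c²)
  = |5·1 + (-3)·(-4) + (-1)·(-6) - 2| / √(5² + (-3)² + (-1)²)
  = |5 + 12 + 6 - 2| / √(25 + 9 + 1)
  = |21| / √35
  = 21 / 5.916
  ≈ 3.55

3.55


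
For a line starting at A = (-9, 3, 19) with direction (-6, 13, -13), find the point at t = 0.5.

P(t) = A + t·d
  = (-9 + (-6)·0.5, 3 + 13·0.5, 19 + (-13)·0.5)
  = (-9 - 3, 3 + 6.5, 19 - 6.5)
  = (-12, 9.5, 12.5)

(-12, 9.5, 12.5)


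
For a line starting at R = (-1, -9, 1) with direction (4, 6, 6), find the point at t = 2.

P(t) = R + t·d
  = (-1 + 4·2, -9 + 6·2, 1 + 6·2)
  = (-1 + 8, -9 + 12, 1 + 12)
  = (7, 3, 13)

(7, 3, 13)


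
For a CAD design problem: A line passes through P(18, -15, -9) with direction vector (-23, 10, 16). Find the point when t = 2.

P(t) = P + t·d
  = (18 + (-23)·2, -15 + 10·2, -9 + 16·2)
  = (18 - 46, -15 + 20, -9 + 32)
  = (-28, 5, 23)

(-28, 5, 23)


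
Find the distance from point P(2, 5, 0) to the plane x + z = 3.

distance = |a·x₀ + b·y₀ + c·z₀ - d| / √(a² + b² + c²)
  = |1·2 + 0·5 + 1·0 - 3| / √(1² + 0² + 1²)
  = |2 + 0 + 0 - 3| / √(1 + 0 + 1)
  = |-1| / √2
  = 1 / 1.414
  ≈ 0.7071

0.7071


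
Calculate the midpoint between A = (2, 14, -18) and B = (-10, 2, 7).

M = ((x₁+x₂)/2, (y₁+y₂)/2, (z₁+z₂)/2)
  = ((2 - 10)/2, (14 + 2)/2, (-18 + 7)/2)
  = (-8/2, 16/2, -11/2)
  = (-4, 8, -5.5)

(-4, 8, -5.5)


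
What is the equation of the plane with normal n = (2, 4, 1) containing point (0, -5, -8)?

The plane through P with normal n = (a, b, c) satisfies n·(r - P) = 0,
i.e. ax + by + cz = a·x₀ + b·y₀ + c·z₀.
d = 2·0 + 4·(-5) + 1·(-8)
  = 0 - 20 - 8
  = -28
Equation: 2x + 4y + z = -28

2x + 4y + z = -28


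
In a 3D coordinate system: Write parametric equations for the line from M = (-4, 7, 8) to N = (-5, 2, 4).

Direction vector d = N - M = (-5 + 4, 2 - 7, 4 - 8) = (-1, -5, -4)
Parametric form r = M + t·d:
x = -4 - t, y = 7 - 5t, z = 8 - 4t

x = -4 - t, y = 7 - 5t, z = 8 - 4t


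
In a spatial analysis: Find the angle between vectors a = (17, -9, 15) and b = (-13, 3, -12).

a·b = 17·(-13) + (-9)·3 + 15·(-12) = -221 - 27 - 180 = -428
|a| = √(17² + (-9)² + 15²) = √595 ≈ 24.39
|b| = √((-13)² + 3² + (-12)²) = √322 ≈ 17.94
cos θ = (a·b)/(|a||b|) = -428/(24.39·17.94) ≈ -0.9778
θ = arccos(-0.9778) ≈ 167.9°

167.9°


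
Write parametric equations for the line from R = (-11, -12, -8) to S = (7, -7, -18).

Direction vector d = S - R = (7 + 11, -7 + 12, -18 + 8) = (18, 5, -10)
Parametric form r = R + t·d:
x = -11 + 18t, y = -12 + 5t, z = -8 - 10t

x = -11 + 18t, y = -12 + 5t, z = -8 - 10t


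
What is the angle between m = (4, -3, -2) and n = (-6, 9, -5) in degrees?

m·n = 4·(-6) + (-3)·9 + (-2)·(-5) = -24 - 27 + 10 = -41
|m| = √(4² + (-3)² + (-2)²) = √29 ≈ 5.385
|n| = √((-6)² + 9² + (-5)²) = √142 ≈ 11.92
cos θ = (m·n)/(|m||n|) = -41/(5.385·11.92) ≈ -0.6389
θ = arccos(-0.6389) ≈ 129.7°

129.7°


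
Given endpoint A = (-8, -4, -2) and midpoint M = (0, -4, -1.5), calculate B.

B = 2M - A
  = (2·0 - (-8), 2·(-4) - (-4), 2·(-1.5) - (-2))
  = (0 + 8, -8 + 4, -3 + 2)
  = (8, -4, -1)

(8, -4, -1)


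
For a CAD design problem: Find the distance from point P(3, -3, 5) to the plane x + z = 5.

distance = |a·x₀ + b·y₀ + c·z₀ - d| / √(a² + b² + c²)
  = |1·3 + 0·(-3) + 1·5 - 5| / √(1² + 0² + 1²)
  = |3 + 0 + 5 - 5| / √(1 + 0 + 1)
  = |3| / √2
  = 3 / 1.414
  ≈ 2.121

2.121


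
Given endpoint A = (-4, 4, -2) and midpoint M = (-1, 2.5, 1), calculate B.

B = 2M - A
  = (2·(-1) - (-4), 2·2.5 - 4, 2·1 - (-2))
  = (-2 + 4, 5 - 4, 2 + 2)
  = (2, 1, 4)

(2, 1, 4)


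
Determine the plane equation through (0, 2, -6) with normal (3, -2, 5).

The plane through P with normal n = (a, b, c) satisfies n·(r - P) = 0,
i.e. ax + by + cz = a·x₀ + b·y₀ + c·z₀.
d = 3·0 + (-2)·2 + 5·(-6)
  = 0 - 4 - 30
  = -34
Equation: 3x - 2y + 5z = -34

3x - 2y + 5z = -34


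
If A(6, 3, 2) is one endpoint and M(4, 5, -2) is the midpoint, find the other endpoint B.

B = 2M - A
  = (2·4 - 6, 2·5 - 3, 2·(-2) - 2)
  = (8 - 6, 10 - 3, -4 - 2)
  = (2, 7, -6)

(2, 7, -6)


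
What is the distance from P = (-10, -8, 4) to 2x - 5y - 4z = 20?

distance = |a·x₀ + b·y₀ + c·z₀ - d| / √(a² + b² + c²)
  = |2·(-10) + (-5)·(-8) + (-4)·4 - 20| / √(2² + (-5)² + (-4)²)
  = |-20 + 40 - 16 - 20| / √(4 + 25 + 16)
  = |-16| / √45
  = 16 / 6.708
  ≈ 2.385

2.385


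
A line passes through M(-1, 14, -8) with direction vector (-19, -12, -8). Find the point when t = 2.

P(t) = M + t·d
  = (-1 + (-19)·2, 14 + (-12)·2, -8 + (-8)·2)
  = (-1 - 38, 14 - 24, -8 - 16)
  = (-39, -10, -24)

(-39, -10, -24)


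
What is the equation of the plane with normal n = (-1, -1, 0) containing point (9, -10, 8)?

The plane through P with normal n = (a, b, c) satisfies n·(r - P) = 0,
i.e. ax + by + cz = a·x₀ + b·y₀ + c·z₀.
d = (-1)·9 + (-1)·(-10) + 0·8
  = -9 + 10 + 0
  = 1
Equation: -x - y = 1

-x - y = 1


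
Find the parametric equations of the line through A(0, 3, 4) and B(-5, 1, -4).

Direction vector d = B - A = (-5 + 0, 1 - 3, -4 - 4) = (-5, -2, -8)
Parametric form r = A + t·d:
x = 0 - 5t, y = 3 - 2t, z = 4 - 8t

x = 0 - 5t, y = 3 - 2t, z = 4 - 8t


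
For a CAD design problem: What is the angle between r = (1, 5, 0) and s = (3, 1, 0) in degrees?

r·s = 1·3 + 5·1 + 0·0 = 3 + 5 + 0 = 8
|r| = √(1² + 5² + 0²) = √26 ≈ 5.099
|s| = √(3² + 1² + 0²) = √10 ≈ 3.162
cos θ = (r·s)/(|r||s|) = 8/(5.099·3.162) ≈ 0.4961
θ = arccos(0.4961) ≈ 60.26°

60.26°


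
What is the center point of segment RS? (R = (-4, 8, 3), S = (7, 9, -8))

M = ((x₁+x₂)/2, (y₁+y₂)/2, (z₁+z₂)/2)
  = ((-4 + 7)/2, (8 + 9)/2, (3 - 8)/2)
  = (3/2, 17/2, -5/2)
  = (1.5, 8.5, -2.5)

(1.5, 8.5, -2.5)


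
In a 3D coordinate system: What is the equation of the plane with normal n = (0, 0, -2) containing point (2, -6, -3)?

The plane through P with normal n = (a, b, c) satisfies n·(r - P) = 0,
i.e. ax + by + cz = a·x₀ + b·y₀ + c·z₀.
d = 0·2 + 0·(-6) + (-2)·(-3)
  = 0 + 0 + 6
  = 6
Equation: -2z = 6

-2z = 6


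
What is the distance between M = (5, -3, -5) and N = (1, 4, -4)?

d = √[(x₂-x₁)² + (y₂-y₁)² + (z₂-z₁)²]
  = √[(-4)² + 7² + 1²]
  = √[16 + 49 + 1]
  = √66
  ≈ 8.124

8.124


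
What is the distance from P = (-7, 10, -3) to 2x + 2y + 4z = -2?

distance = |a·x₀ + b·y₀ + c·z₀ - d| / √(a² + b² + c²)
  = |2·(-7) + 2·10 + 4·(-3) - (-2)| / √(2² + 2² + 4²)
  = |-14 + 20 - 12 + 2| / √(4 + 4 + 16)
  = |-4| / √24
  = 4 / 4.899
  ≈ 0.8165

0.8165


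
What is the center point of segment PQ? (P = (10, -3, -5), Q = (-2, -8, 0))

M = ((x₁+x₂)/2, (y₁+y₂)/2, (z₁+z₂)/2)
  = ((10 - 2)/2, (-3 - 8)/2, (-5 + 0)/2)
  = (8/2, -11/2, -5/2)
  = (4, -5.5, -2.5)

(4, -5.5, -2.5)


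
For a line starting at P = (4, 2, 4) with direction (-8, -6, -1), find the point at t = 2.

P(t) = P + t·d
  = (4 + (-8)·2, 2 + (-6)·2, 4 + (-1)·2)
  = (4 - 16, 2 - 12, 4 - 2)
  = (-12, -10, 2)

(-12, -10, 2)


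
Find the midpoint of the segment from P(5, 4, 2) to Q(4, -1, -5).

M = ((x₁+x₂)/2, (y₁+y₂)/2, (z₁+z₂)/2)
  = ((5 + 4)/2, (4 - 1)/2, (2 - 5)/2)
  = (9/2, 3/2, -3/2)
  = (4.5, 1.5, -1.5)

(4.5, 1.5, -1.5)


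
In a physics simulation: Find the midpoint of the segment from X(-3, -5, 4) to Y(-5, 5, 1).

M = ((x₁+x₂)/2, (y₁+y₂)/2, (z₁+z₂)/2)
  = ((-3 - 5)/2, (-5 + 5)/2, (4 + 1)/2)
  = (-8/2, 0/2, 5/2)
  = (-4, 0, 2.5)

(-4, 0, 2.5)


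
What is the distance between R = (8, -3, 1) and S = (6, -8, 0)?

d = √[(x₂-x₁)² + (y₂-y₁)² + (z₂-z₁)²]
  = √[(-2)² + (-5)² + (-1)²]
  = √[4 + 25 + 1]
  = √30
  ≈ 5.477

5.477


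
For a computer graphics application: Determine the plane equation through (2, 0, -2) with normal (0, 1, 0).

The plane through P with normal n = (a, b, c) satisfies n·(r - P) = 0,
i.e. ax + by + cz = a·x₀ + b·y₀ + c·z₀.
d = 0·2 + 1·0 + 0·(-2)
  = 0 + 0 + 0
  = 0
Equation: y = 0

y = 0


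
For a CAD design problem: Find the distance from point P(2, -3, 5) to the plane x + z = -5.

distance = |a·x₀ + b·y₀ + c·z₀ - d| / √(a² + b² + c²)
  = |1·2 + 0·(-3) + 1·5 - (-5)| / √(1² + 0² + 1²)
  = |2 + 0 + 5 + 5| / √(1 + 0 + 1)
  = |12| / √2
  = 12 / 1.414
  ≈ 8.485

8.485


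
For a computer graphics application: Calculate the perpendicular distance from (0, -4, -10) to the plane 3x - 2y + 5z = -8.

distance = |a·x₀ + b·y₀ + c·z₀ - d| / √(a² + b² + c²)
  = |3·0 + (-2)·(-4) + 5·(-10) - (-8)| / √(3² + (-2)² + 5²)
  = |0 + 8 - 50 + 8| / √(9 + 4 + 25)
  = |-34| / √38
  = 34 / 6.164
  ≈ 5.516

5.516


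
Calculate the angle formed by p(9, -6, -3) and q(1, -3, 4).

p·q = 9·1 + (-6)·(-3) + (-3)·4 = 9 + 18 - 12 = 15
|p| = √(9² + (-6)² + (-3)²) = √126 ≈ 11.22
|q| = √(1² + (-3)² + 4²) = √26 ≈ 5.099
cos θ = (p·q)/(|p||q|) = 15/(11.22·5.099) ≈ 0.2621
θ = arccos(0.2621) ≈ 74.81°

74.81°


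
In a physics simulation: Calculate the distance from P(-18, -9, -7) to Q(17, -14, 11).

d = √[(x₂-x₁)² + (y₂-y₁)² + (z₂-z₁)²]
  = √[35² + (-5)² + 18²]
  = √[1225 + 25 + 324]
  = √1574
  ≈ 39.67

39.67


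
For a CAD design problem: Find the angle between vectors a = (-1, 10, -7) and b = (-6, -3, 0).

a·b = (-1)·(-6) + 10·(-3) + (-7)·0 = 6 - 30 + 0 = -24
|a| = √((-1)² + 10² + (-7)²) = √150 ≈ 12.25
|b| = √((-6)² + (-3)² + 0²) = √45 ≈ 6.708
cos θ = (a·b)/(|a||b|) = -24/(12.25·6.708) ≈ -0.2921
θ = arccos(-0.2921) ≈ 107°

107°


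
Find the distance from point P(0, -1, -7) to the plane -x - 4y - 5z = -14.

distance = |a·x₀ + b·y₀ + c·z₀ - d| / √(a² + b² + c²)
  = |(-1)·0 + (-4)·(-1) + (-5)·(-7) - (-14)| / √((-1)² + (-4)² + (-5)²)
  = |0 + 4 + 35 + 14| / √(1 + 16 + 25)
  = |53| / √42
  = 53 / 6.481
  ≈ 8.178

8.178


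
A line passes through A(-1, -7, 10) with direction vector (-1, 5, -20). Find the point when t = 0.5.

P(t) = A + t·d
  = (-1 + (-1)·0.5, -7 + 5·0.5, 10 + (-20)·0.5)
  = (-1 - 0.5, -7 + 2.5, 10 - 10)
  = (-1.5, -4.5, 0)

(-1.5, -4.5, 0)


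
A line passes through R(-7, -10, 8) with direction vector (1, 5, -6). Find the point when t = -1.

P(t) = R + t·d
  = (-7 + 1·(-1), -10 + 5·(-1), 8 + (-6)·(-1))
  = (-7 - 1, -10 - 5, 8 + 6)
  = (-8, -15, 14)

(-8, -15, 14)


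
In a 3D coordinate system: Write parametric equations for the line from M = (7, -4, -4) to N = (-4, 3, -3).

Direction vector d = N - M = (-4 - 7, 3 + 4, -3 + 4) = (-11, 7, 1)
Parametric form r = M + t·d:
x = 7 - 11t, y = -4 + 7t, z = -4 + t

x = 7 - 11t, y = -4 + 7t, z = -4 + t


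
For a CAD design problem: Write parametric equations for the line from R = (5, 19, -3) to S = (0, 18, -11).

Direction vector d = S - R = (0 - 5, 18 - 19, -11 + 3) = (-5, -1, -8)
Parametric form r = R + t·d:
x = 5 - 5t, y = 19 - t, z = -3 - 8t

x = 5 - 5t, y = 19 - t, z = -3 - 8t


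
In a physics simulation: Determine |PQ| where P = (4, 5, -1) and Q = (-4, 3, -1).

d = √[(x₂-x₁)² + (y₂-y₁)² + (z₂-z₁)²]
  = √[(-8)² + (-2)² + 0²]
  = √[64 + 4 + 0]
  = √68
  ≈ 8.246

8.246


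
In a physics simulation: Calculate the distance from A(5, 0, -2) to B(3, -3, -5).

d = √[(x₂-x₁)² + (y₂-y₁)² + (z₂-z₁)²]
  = √[(-2)² + (-3)² + (-3)²]
  = √[4 + 9 + 9]
  = √22
  ≈ 4.69

4.69


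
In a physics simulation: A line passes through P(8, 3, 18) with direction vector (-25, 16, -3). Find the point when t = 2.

P(t) = P + t·d
  = (8 + (-25)·2, 3 + 16·2, 18 + (-3)·2)
  = (8 - 50, 3 + 32, 18 - 6)
  = (-42, 35, 12)

(-42, 35, 12)


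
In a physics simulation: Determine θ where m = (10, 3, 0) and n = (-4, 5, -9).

m·n = 10·(-4) + 3·5 + 0·(-9) = -40 + 15 + 0 = -25
|m| = √(10² + 3² + 0²) = √109 ≈ 10.44
|n| = √((-4)² + 5² + (-9)²) = √122 ≈ 11.05
cos θ = (m·n)/(|m||n|) = -25/(10.44·11.05) ≈ -0.2168
θ = arccos(-0.2168) ≈ 102.5°

102.5°


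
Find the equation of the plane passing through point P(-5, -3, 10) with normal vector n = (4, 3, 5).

The plane through P with normal n = (a, b, c) satisfies n·(r - P) = 0,
i.e. ax + by + cz = a·x₀ + b·y₀ + c·z₀.
d = 4·(-5) + 3·(-3) + 5·10
  = -20 - 9 + 50
  = 21
Equation: 4x + 3y + 5z = 21

4x + 3y + 5z = 21


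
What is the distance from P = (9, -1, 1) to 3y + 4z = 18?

distance = |a·x₀ + b·y₀ + c·z₀ - d| / √(a² + b² + c²)
  = |0·9 + 3·(-1) + 4·1 - 18| / √(0² + 3² + 4²)
  = |0 - 3 + 4 - 18| / √(0 + 9 + 16)
  = |-17| / √25
  = 17 / 5
  ≈ 3.4

3.4


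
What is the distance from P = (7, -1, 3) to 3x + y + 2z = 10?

distance = |a·x₀ + b·y₀ + c·z₀ - d| / √(a² + b² + c²)
  = |3·7 + 1·(-1) + 2·3 - 10| / √(3² + 1² + 2²)
  = |21 - 1 + 6 - 10| / √(9 + 1 + 4)
  = |16| / √14
  = 16 / 3.742
  ≈ 4.276

4.276


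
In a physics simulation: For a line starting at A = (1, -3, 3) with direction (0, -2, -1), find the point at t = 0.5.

P(t) = A + t·d
  = (1 + 0·0.5, -3 + (-2)·0.5, 3 + (-1)·0.5)
  = (1 + 0, -3 - 1, 3 - 0.5)
  = (1, -4, 2.5)

(1, -4, 2.5)


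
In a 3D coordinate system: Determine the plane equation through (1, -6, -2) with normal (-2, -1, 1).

The plane through P with normal n = (a, b, c) satisfies n·(r - P) = 0,
i.e. ax + by + cz = a·x₀ + b·y₀ + c·z₀.
d = (-2)·1 + (-1)·(-6) + 1·(-2)
  = -2 + 6 - 2
  = 2
Equation: -2x - y + z = 2

-2x - y + z = 2


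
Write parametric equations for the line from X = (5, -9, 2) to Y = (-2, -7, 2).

Direction vector d = Y - X = (-2 - 5, -7 + 9, 2 - 2) = (-7, 2, 0)
Parametric form r = X + t·d:
x = 5 - 7t, y = -9 + 2t, z = 2

x = 5 - 7t, y = -9 + 2t, z = 2


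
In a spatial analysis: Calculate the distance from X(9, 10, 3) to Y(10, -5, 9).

d = √[(x₂-x₁)² + (y₂-y₁)² + (z₂-z₁)²]
  = √[1² + (-15)² + 6²]
  = √[1 + 225 + 36]
  = √262
  ≈ 16.19

16.19


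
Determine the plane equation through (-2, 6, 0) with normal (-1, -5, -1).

The plane through P with normal n = (a, b, c) satisfies n·(r - P) = 0,
i.e. ax + by + cz = a·x₀ + b·y₀ + c·z₀.
d = (-1)·(-2) + (-5)·6 + (-1)·0
  = 2 - 30 + 0
  = -28
Equation: -x - 5y - z = -28

-x - 5y - z = -28


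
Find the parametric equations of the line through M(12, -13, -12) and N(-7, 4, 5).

Direction vector d = N - M = (-7 - 12, 4 + 13, 5 + 12) = (-19, 17, 17)
Parametric form r = M + t·d:
x = 12 - 19t, y = -13 + 17t, z = -12 + 17t

x = 12 - 19t, y = -13 + 17t, z = -12 + 17t


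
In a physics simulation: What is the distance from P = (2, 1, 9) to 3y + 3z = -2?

distance = |a·x₀ + b·y₀ + c·z₀ - d| / √(a² + b² + c²)
  = |0·2 + 3·1 + 3·9 - (-2)| / √(0² + 3² + 3²)
  = |0 + 3 + 27 + 2| / √(0 + 9 + 9)
  = |32| / √18
  = 32 / 4.243
  ≈ 7.542

7.542


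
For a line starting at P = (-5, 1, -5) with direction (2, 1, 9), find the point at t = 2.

P(t) = P + t·d
  = (-5 + 2·2, 1 + 1·2, -5 + 9·2)
  = (-5 + 4, 1 + 2, -5 + 18)
  = (-1, 3, 13)

(-1, 3, 13)


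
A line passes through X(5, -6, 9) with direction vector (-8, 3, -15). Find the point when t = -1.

P(t) = X + t·d
  = (5 + (-8)·(-1), -6 + 3·(-1), 9 + (-15)·(-1))
  = (5 + 8, -6 - 3, 9 + 15)
  = (13, -9, 24)

(13, -9, 24)


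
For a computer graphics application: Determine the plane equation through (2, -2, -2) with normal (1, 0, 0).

The plane through P with normal n = (a, b, c) satisfies n·(r - P) = 0,
i.e. ax + by + cz = a·x₀ + b·y₀ + c·z₀.
d = 1·2 + 0·(-2) + 0·(-2)
  = 2 + 0 + 0
  = 2
Equation: x = 2

x = 2


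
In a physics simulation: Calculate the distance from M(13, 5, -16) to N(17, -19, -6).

d = √[(x₂-x₁)² + (y₂-y₁)² + (z₂-z₁)²]
  = √[4² + (-24)² + 10²]
  = √[16 + 576 + 100]
  = √692
  ≈ 26.31

26.31


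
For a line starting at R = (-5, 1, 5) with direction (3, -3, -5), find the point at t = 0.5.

P(t) = R + t·d
  = (-5 + 3·0.5, 1 + (-3)·0.5, 5 + (-5)·0.5)
  = (-5 + 1.5, 1 - 1.5, 5 - 2.5)
  = (-3.5, -0.5, 2.5)

(-3.5, -0.5, 2.5)


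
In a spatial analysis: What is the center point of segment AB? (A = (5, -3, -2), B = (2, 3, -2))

M = ((x₁+x₂)/2, (y₁+y₂)/2, (z₁+z₂)/2)
  = ((5 + 2)/2, (-3 + 3)/2, (-2 - 2)/2)
  = (7/2, 0/2, -4/2)
  = (3.5, 0, -2)

(3.5, 0, -2)


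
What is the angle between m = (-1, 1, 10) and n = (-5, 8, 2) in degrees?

m·n = (-1)·(-5) + 1·8 + 10·2 = 5 + 8 + 20 = 33
|m| = √((-1)² + 1² + 10²) = √102 ≈ 10.1
|n| = √((-5)² + 8² + 2²) = √93 ≈ 9.644
cos θ = (m·n)/(|m||n|) = 33/(10.1·9.644) ≈ 0.3388
θ = arccos(0.3388) ≈ 70.19°

70.19°


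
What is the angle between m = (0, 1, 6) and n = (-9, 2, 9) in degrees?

m·n = 0·(-9) + 1·2 + 6·9 = 0 + 2 + 54 = 56
|m| = √(0² + 1² + 6²) = √37 ≈ 6.083
|n| = √((-9)² + 2² + 9²) = √166 ≈ 12.88
cos θ = (m·n)/(|m||n|) = 56/(6.083·12.88) ≈ 0.7146
θ = arccos(0.7146) ≈ 44.39°

44.39°


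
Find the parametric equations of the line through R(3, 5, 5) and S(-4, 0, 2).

Direction vector d = S - R = (-4 - 3, 0 - 5, 2 - 5) = (-7, -5, -3)
Parametric form r = R + t·d:
x = 3 - 7t, y = 5 - 5t, z = 5 - 3t

x = 3 - 7t, y = 5 - 5t, z = 5 - 3t


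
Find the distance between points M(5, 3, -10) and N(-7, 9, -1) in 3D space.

d = √[(x₂-x₁)² + (y₂-y₁)² + (z₂-z₁)²]
  = √[(-12)² + 6² + 9²]
  = √[144 + 36 + 81]
  = √261
  ≈ 16.16

16.16


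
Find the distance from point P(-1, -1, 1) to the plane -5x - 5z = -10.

distance = |a·x₀ + b·y₀ + c·z₀ - d| / √(a² + b² + c²)
  = |(-5)·(-1) + 0·(-1) + (-5)·1 - (-10)| / √((-5)² + 0² + (-5)²)
  = |5 + 0 - 5 + 10| / √(25 + 0 + 25)
  = |10| / √50
  = 10 / 7.071
  ≈ 1.414

1.414


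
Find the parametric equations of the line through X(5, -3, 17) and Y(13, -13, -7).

Direction vector d = Y - X = (13 - 5, -13 + 3, -7 - 17) = (8, -10, -24)
Parametric form r = X + t·d:
x = 5 + 8t, y = -3 - 10t, z = 17 - 24t

x = 5 + 8t, y = -3 - 10t, z = 17 - 24t


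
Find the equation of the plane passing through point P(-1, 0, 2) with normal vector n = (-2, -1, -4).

The plane through P with normal n = (a, b, c) satisfies n·(r - P) = 0,
i.e. ax + by + cz = a·x₀ + b·y₀ + c·z₀.
d = (-2)·(-1) + (-1)·0 + (-4)·2
  = 2 + 0 - 8
  = -6
Equation: -2x - y - 4z = -6

-2x - y - 4z = -6


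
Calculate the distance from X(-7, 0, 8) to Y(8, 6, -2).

d = √[(x₂-x₁)² + (y₂-y₁)² + (z₂-z₁)²]
  = √[15² + 6² + (-10)²]
  = √[225 + 36 + 100]
  = √361
  ≈ 19

19


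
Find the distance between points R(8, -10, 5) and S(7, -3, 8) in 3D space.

d = √[(x₂-x₁)² + (y₂-y₁)² + (z₂-z₁)²]
  = √[(-1)² + 7² + 3²]
  = √[1 + 49 + 9]
  = √59
  ≈ 7.681

7.681


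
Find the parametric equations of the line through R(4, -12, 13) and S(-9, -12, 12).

Direction vector d = S - R = (-9 - 4, -12 + 12, 12 - 13) = (-13, 0, -1)
Parametric form r = R + t·d:
x = 4 - 13t, y = -12, z = 13 - t

x = 4 - 13t, y = -12, z = 13 - t


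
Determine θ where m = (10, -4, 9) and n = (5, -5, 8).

m·n = 10·5 + (-4)·(-5) + 9·8 = 50 + 20 + 72 = 142
|m| = √(10² + (-4)² + 9²) = √197 ≈ 14.04
|n| = √(5² + (-5)² + 8²) = √114 ≈ 10.68
cos θ = (m·n)/(|m||n|) = 142/(14.04·10.68) ≈ 0.9476
θ = arccos(0.9476) ≈ 18.64°

18.64°


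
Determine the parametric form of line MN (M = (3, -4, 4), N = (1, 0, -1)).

Direction vector d = N - M = (1 - 3, 0 + 4, -1 - 4) = (-2, 4, -5)
Parametric form r = M + t·d:
x = 3 - 2t, y = -4 + 4t, z = 4 - 5t

x = 3 - 2t, y = -4 + 4t, z = 4 - 5t


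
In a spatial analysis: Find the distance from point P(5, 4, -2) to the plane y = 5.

distance = |a·x₀ + b·y₀ + c·z₀ - d| / √(a² + b² + c²)
  = |0·5 + 1·4 + 0·(-2) - 5| / √(0² + 1² + 0²)
  = |0 + 4 + 0 - 5| / √(0 + 1 + 0)
  = |-1| / √1
  = 1 / 1
  ≈ 1

1


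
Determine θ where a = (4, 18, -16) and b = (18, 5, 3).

a·b = 4·18 + 18·5 + (-16)·3 = 72 + 90 - 48 = 114
|a| = √(4² + 18² + (-16)²) = √596 ≈ 24.41
|b| = √(18² + 5² + 3²) = √358 ≈ 18.92
cos θ = (a·b)/(|a||b|) = 114/(24.41·18.92) ≈ 0.2468
θ = arccos(0.2468) ≈ 75.71°

75.71°


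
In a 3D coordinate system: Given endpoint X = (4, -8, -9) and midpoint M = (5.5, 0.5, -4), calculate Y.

Y = 2M - X
  = (2·5.5 - 4, 2·0.5 - (-8), 2·(-4) - (-9))
  = (11 - 4, 1 + 8, -8 + 9)
  = (7, 9, 1)

(7, 9, 1)


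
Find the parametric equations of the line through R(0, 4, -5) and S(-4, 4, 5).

Direction vector d = S - R = (-4 + 0, 4 - 4, 5 + 5) = (-4, 0, 10)
Parametric form r = R + t·d:
x = 0 - 4t, y = 4, z = -5 + 10t

x = 0 - 4t, y = 4, z = -5 + 10t


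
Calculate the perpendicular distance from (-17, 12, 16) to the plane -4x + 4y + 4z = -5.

distance = |a·x₀ + b·y₀ + c·z₀ - d| / √(a² + b² + c²)
  = |(-4)·(-17) + 4·12 + 4·16 - (-5)| / √((-4)² + 4² + 4²)
  = |68 + 48 + 64 + 5| / √(16 + 16 + 16)
  = |185| / √48
  = 185 / 6.928
  ≈ 26.7

26.7


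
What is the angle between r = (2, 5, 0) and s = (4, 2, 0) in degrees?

r·s = 2·4 + 5·2 + 0·0 = 8 + 10 + 0 = 18
|r| = √(2² + 5² + 0²) = √29 ≈ 5.385
|s| = √(4² + 2² + 0²) = √20 ≈ 4.472
cos θ = (r·s)/(|r||s|) = 18/(5.385·4.472) ≈ 0.7474
θ = arccos(0.7474) ≈ 41.63°

41.63°


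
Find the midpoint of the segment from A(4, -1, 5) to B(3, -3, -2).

M = ((x₁+x₂)/2, (y₁+y₂)/2, (z₁+z₂)/2)
  = ((4 + 3)/2, (-1 - 3)/2, (5 - 2)/2)
  = (7/2, -4/2, 3/2)
  = (3.5, -2, 1.5)

(3.5, -2, 1.5)


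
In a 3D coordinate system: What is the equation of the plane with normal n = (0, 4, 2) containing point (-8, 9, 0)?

The plane through P with normal n = (a, b, c) satisfies n·(r - P) = 0,
i.e. ax + by + cz = a·x₀ + b·y₀ + c·z₀.
d = 0·(-8) + 4·9 + 2·0
  = 0 + 36 + 0
  = 36
Equation: 4y + 2z = 36

4y + 2z = 36


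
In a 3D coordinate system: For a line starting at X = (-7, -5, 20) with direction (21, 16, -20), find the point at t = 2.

P(t) = X + t·d
  = (-7 + 21·2, -5 + 16·2, 20 + (-20)·2)
  = (-7 + 42, -5 + 32, 20 - 40)
  = (35, 27, -20)

(35, 27, -20)


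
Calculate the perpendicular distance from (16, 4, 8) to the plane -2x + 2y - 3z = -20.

distance = |a·x₀ + b·y₀ + c·z₀ - d| / √(a² + b² + c²)
  = |(-2)·16 + 2·4 + (-3)·8 - (-20)| / √((-2)² + 2² + (-3)²)
  = |-32 + 8 - 24 + 20| / √(4 + 4 + 9)
  = |-28| / √17
  = 28 / 4.123
  ≈ 6.791

6.791


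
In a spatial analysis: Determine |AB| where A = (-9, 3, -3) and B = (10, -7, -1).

d = √[(x₂-x₁)² + (y₂-y₁)² + (z₂-z₁)²]
  = √[19² + (-10)² + 2²]
  = √[361 + 100 + 4]
  = √465
  ≈ 21.56

21.56


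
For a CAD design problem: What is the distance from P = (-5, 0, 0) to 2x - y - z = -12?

distance = |a·x₀ + b·y₀ + c·z₀ - d| / √(a² + b² + c²)
  = |2·(-5) + (-1)·0 + (-1)·0 - (-12)| / √(2² + (-1)² + (-1)²)
  = |-10 + 0 + 0 + 12| / √(4 + 1 + 1)
  = |2| / √6
  = 2 / 2.449
  ≈ 0.8165

0.8165


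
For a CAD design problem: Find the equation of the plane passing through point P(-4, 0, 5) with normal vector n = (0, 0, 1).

The plane through P with normal n = (a, b, c) satisfies n·(r - P) = 0,
i.e. ax + by + cz = a·x₀ + b·y₀ + c·z₀.
d = 0·(-4) + 0·0 + 1·5
  = 0 + 0 + 5
  = 5
Equation: z = 5

z = 5


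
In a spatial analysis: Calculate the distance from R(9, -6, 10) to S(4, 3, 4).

d = √[(x₂-x₁)² + (y₂-y₁)² + (z₂-z₁)²]
  = √[(-5)² + 9² + (-6)²]
  = √[25 + 81 + 36]
  = √142
  ≈ 11.92

11.92


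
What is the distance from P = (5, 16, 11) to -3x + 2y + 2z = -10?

distance = |a·x₀ + b·y₀ + c·z₀ - d| / √(a² + b² + c²)
  = |(-3)·5 + 2·16 + 2·11 - (-10)| / √((-3)² + 2² + 2²)
  = |-15 + 32 + 22 + 10| / √(9 + 4 + 4)
  = |49| / √17
  = 49 / 4.123
  ≈ 11.88

11.88


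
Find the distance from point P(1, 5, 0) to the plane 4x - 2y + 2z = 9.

distance = |a·x₀ + b·y₀ + c·z₀ - d| / √(a² + b² + c²)
  = |4·1 + (-2)·5 + 2·0 - 9| / √(4² + (-2)² + 2²)
  = |4 - 10 + 0 - 9| / √(16 + 4 + 4)
  = |-15| / √24
  = 15 / 4.899
  ≈ 3.062

3.062


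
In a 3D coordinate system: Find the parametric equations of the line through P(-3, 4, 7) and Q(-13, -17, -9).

Direction vector d = Q - P = (-13 + 3, -17 - 4, -9 - 7) = (-10, -21, -16)
Parametric form r = P + t·d:
x = -3 - 10t, y = 4 - 21t, z = 7 - 16t

x = -3 - 10t, y = 4 - 21t, z = 7 - 16t


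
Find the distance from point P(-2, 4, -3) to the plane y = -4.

distance = |a·x₀ + b·y₀ + c·z₀ - d| / √(a² + b² + c²)
  = |0·(-2) + 1·4 + 0·(-3) - (-4)| / √(0² + 1² + 0²)
  = |0 + 4 + 0 + 4| / √(0 + 1 + 0)
  = |8| / √1
  = 8 / 1
  ≈ 8

8


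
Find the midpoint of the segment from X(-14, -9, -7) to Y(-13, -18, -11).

M = ((x₁+x₂)/2, (y₁+y₂)/2, (z₁+z₂)/2)
  = ((-14 - 13)/2, (-9 - 18)/2, (-7 - 11)/2)
  = (-27/2, -27/2, -18/2)
  = (-13.5, -13.5, -9)

(-13.5, -13.5, -9)


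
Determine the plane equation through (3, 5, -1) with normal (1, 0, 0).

The plane through P with normal n = (a, b, c) satisfies n·(r - P) = 0,
i.e. ax + by + cz = a·x₀ + b·y₀ + c·z₀.
d = 1·3 + 0·5 + 0·(-1)
  = 3 + 0 + 0
  = 3
Equation: x = 3

x = 3


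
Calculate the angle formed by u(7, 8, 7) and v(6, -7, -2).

u·v = 7·6 + 8·(-7) + 7·(-2) = 42 - 56 - 14 = -28
|u| = √(7² + 8² + 7²) = √162 ≈ 12.73
|v| = √(6² + (-7)² + (-2)²) = √89 ≈ 9.434
cos θ = (u·v)/(|u||v|) = -28/(12.73·9.434) ≈ -0.2332
θ = arccos(-0.2332) ≈ 103.5°

103.5°


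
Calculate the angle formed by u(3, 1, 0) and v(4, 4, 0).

u·v = 3·4 + 1·4 + 0·0 = 12 + 4 + 0 = 16
|u| = √(3² + 1² + 0²) = √10 ≈ 3.162
|v| = √(4² + 4² + 0²) = √32 ≈ 5.657
cos θ = (u·v)/(|u||v|) = 16/(3.162·5.657) ≈ 0.8944
θ = arccos(0.8944) ≈ 26.57°

26.57°


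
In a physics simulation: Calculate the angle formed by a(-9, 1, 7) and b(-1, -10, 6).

a·b = (-9)·(-1) + 1·(-10) + 7·6 = 9 - 10 + 42 = 41
|a| = √((-9)² + 1² + 7²) = √131 ≈ 11.45
|b| = √((-1)² + (-10)² + 6²) = √137 ≈ 11.7
cos θ = (a·b)/(|a||b|) = 41/(11.45·11.7) ≈ 0.306
θ = arccos(0.306) ≈ 72.18°

72.18°


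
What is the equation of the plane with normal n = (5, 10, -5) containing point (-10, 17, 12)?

The plane through P with normal n = (a, b, c) satisfies n·(r - P) = 0,
i.e. ax + by + cz = a·x₀ + b·y₀ + c·z₀.
d = 5·(-10) + 10·17 + (-5)·12
  = -50 + 170 - 60
  = 60
Equation: 5x + 10y - 5z = 60

5x + 10y - 5z = 60


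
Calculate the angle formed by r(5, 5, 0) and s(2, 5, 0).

r·s = 5·2 + 5·5 + 0·0 = 10 + 25 + 0 = 35
|r| = √(5² + 5² + 0²) = √50 ≈ 7.071
|s| = √(2² + 5² + 0²) = √29 ≈ 5.385
cos θ = (r·s)/(|r||s|) = 35/(7.071·5.385) ≈ 0.9191
θ = arccos(0.9191) ≈ 23.2°

23.2°


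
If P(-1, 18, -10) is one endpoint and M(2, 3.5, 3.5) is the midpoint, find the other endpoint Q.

Q = 2M - P
  = (2·2 - (-1), 2·3.5 - 18, 2·3.5 - (-10))
  = (4 + 1, 7 - 18, 7 + 10)
  = (5, -11, 17)

(5, -11, 17)


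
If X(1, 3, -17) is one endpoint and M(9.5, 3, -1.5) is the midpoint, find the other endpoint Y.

Y = 2M - X
  = (2·9.5 - 1, 2·3 - 3, 2·(-1.5) - (-17))
  = (19 - 1, 6 - 3, -3 + 17)
  = (18, 3, 14)

(18, 3, 14)


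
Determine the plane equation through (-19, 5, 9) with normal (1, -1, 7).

The plane through P with normal n = (a, b, c) satisfies n·(r - P) = 0,
i.e. ax + by + cz = a·x₀ + b·y₀ + c·z₀.
d = 1·(-19) + (-1)·5 + 7·9
  = -19 - 5 + 63
  = 39
Equation: x - y + 7z = 39

x - y + 7z = 39


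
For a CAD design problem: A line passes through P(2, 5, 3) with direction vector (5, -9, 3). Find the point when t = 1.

P(t) = P + t·d
  = (2 + 5·1, 5 + (-9)·1, 3 + 3·1)
  = (2 + 5, 5 - 9, 3 + 3)
  = (7, -4, 6)

(7, -4, 6)


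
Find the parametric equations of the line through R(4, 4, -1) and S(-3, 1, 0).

Direction vector d = S - R = (-3 - 4, 1 - 4, 0 + 1) = (-7, -3, 1)
Parametric form r = R + t·d:
x = 4 - 7t, y = 4 - 3t, z = -1 + t

x = 4 - 7t, y = 4 - 3t, z = -1 + t


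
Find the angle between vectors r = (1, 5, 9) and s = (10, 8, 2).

r·s = 1·10 + 5·8 + 9·2 = 10 + 40 + 18 = 68
|r| = √(1² + 5² + 9²) = √107 ≈ 10.34
|s| = √(10² + 8² + 2²) = √168 ≈ 12.96
cos θ = (r·s)/(|r||s|) = 68/(10.34·12.96) ≈ 0.5072
θ = arccos(0.5072) ≈ 59.52°

59.52°


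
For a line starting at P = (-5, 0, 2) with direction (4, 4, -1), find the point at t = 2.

P(t) = P + t·d
  = (-5 + 4·2, 0 + 4·2, 2 + (-1)·2)
  = (-5 + 8, 0 + 8, 2 - 2)
  = (3, 8, 0)

(3, 8, 0)


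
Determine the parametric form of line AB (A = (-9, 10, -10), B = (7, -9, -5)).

Direction vector d = B - A = (7 + 9, -9 - 10, -5 + 10) = (16, -19, 5)
Parametric form r = A + t·d:
x = -9 + 16t, y = 10 - 19t, z = -10 + 5t

x = -9 + 16t, y = 10 - 19t, z = -10 + 5t


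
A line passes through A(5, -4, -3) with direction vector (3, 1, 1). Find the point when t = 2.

P(t) = A + t·d
  = (5 + 3·2, -4 + 1·2, -3 + 1·2)
  = (5 + 6, -4 + 2, -3 + 2)
  = (11, -2, -1)

(11, -2, -1)


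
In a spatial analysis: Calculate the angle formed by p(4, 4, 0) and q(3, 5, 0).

p·q = 4·3 + 4·5 + 0·0 = 12 + 20 + 0 = 32
|p| = √(4² + 4² + 0²) = √32 ≈ 5.657
|q| = √(3² + 5² + 0²) = √34 ≈ 5.831
cos θ = (p·q)/(|p||q|) = 32/(5.657·5.831) ≈ 0.9701
θ = arccos(0.9701) ≈ 14.04°

14.04°


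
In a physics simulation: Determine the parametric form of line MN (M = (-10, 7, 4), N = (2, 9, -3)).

Direction vector d = N - M = (2 + 10, 9 - 7, -3 - 4) = (12, 2, -7)
Parametric form r = M + t·d:
x = -10 + 12t, y = 7 + 2t, z = 4 - 7t

x = -10 + 12t, y = 7 + 2t, z = 4 - 7t


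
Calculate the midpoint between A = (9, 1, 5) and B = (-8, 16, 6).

M = ((x₁+x₂)/2, (y₁+y₂)/2, (z₁+z₂)/2)
  = ((9 - 8)/2, (1 + 16)/2, (5 + 6)/2)
  = (1/2, 17/2, 11/2)
  = (0.5, 8.5, 5.5)

(0.5, 8.5, 5.5)


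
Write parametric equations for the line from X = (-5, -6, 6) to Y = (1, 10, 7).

Direction vector d = Y - X = (1 + 5, 10 + 6, 7 - 6) = (6, 16, 1)
Parametric form r = X + t·d:
x = -5 + 6t, y = -6 + 16t, z = 6 + t

x = -5 + 6t, y = -6 + 16t, z = 6 + t


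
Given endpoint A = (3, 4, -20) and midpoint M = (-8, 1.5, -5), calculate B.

B = 2M - A
  = (2·(-8) - 3, 2·1.5 - 4, 2·(-5) - (-20))
  = (-16 - 3, 3 - 4, -10 + 20)
  = (-19, -1, 10)

(-19, -1, 10)


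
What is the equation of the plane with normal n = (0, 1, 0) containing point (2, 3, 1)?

The plane through P with normal n = (a, b, c) satisfies n·(r - P) = 0,
i.e. ax + by + cz = a·x₀ + b·y₀ + c·z₀.
d = 0·2 + 1·3 + 0·1
  = 0 + 3 + 0
  = 3
Equation: y = 3

y = 3


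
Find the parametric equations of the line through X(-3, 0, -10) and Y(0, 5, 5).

Direction vector d = Y - X = (0 + 3, 5 + 0, 5 + 10) = (3, 5, 15)
Parametric form r = X + t·d:
x = -3 + 3t, y = 0 + 5t, z = -10 + 15t

x = -3 + 3t, y = 0 + 5t, z = -10 + 15t


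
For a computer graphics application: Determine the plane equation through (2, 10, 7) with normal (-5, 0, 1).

The plane through P with normal n = (a, b, c) satisfies n·(r - P) = 0,
i.e. ax + by + cz = a·x₀ + b·y₀ + c·z₀.
d = (-5)·2 + 0·10 + 1·7
  = -10 + 0 + 7
  = -3
Equation: -5x + z = -3

-5x + z = -3


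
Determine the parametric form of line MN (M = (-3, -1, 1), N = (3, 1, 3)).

Direction vector d = N - M = (3 + 3, 1 + 1, 3 - 1) = (6, 2, 2)
Parametric form r = M + t·d:
x = -3 + 6t, y = -1 + 2t, z = 1 + 2t

x = -3 + 6t, y = -1 + 2t, z = 1 + 2t


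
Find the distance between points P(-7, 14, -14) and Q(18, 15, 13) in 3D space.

d = √[(x₂-x₁)² + (y₂-y₁)² + (z₂-z₁)²]
  = √[25² + 1² + 27²]
  = √[625 + 1 + 729]
  = √1355
  ≈ 36.81

36.81


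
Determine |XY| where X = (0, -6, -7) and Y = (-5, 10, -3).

d = √[(x₂-x₁)² + (y₂-y₁)² + (z₂-z₁)²]
  = √[(-5)² + 16² + 4²]
  = √[25 + 256 + 16]
  = √297
  ≈ 17.23

17.23


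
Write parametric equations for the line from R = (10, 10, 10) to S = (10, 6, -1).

Direction vector d = S - R = (10 - 10, 6 - 10, -1 - 10) = (0, -4, -11)
Parametric form r = R + t·d:
x = 10, y = 10 - 4t, z = 10 - 11t

x = 10, y = 10 - 4t, z = 10 - 11t


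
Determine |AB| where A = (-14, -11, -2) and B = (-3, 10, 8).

d = √[(x₂-x₁)² + (y₂-y₁)² + (z₂-z₁)²]
  = √[11² + 21² + 10²]
  = √[121 + 441 + 100]
  = √662
  ≈ 25.73

25.73


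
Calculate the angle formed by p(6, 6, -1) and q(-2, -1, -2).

p·q = 6·(-2) + 6·(-1) + (-1)·(-2) = -12 - 6 + 2 = -16
|p| = √(6² + 6² + (-1)²) = √73 ≈ 8.544
|q| = √((-2)² + (-1)² + (-2)²) = √9 ≈ 3
cos θ = (p·q)/(|p||q|) = -16/(8.544·3) ≈ -0.6242
θ = arccos(-0.6242) ≈ 128.6°

128.6°


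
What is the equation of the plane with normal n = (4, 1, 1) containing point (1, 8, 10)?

The plane through P with normal n = (a, b, c) satisfies n·(r - P) = 0,
i.e. ax + by + cz = a·x₀ + b·y₀ + c·z₀.
d = 4·1 + 1·8 + 1·10
  = 4 + 8 + 10
  = 22
Equation: 4x + y + z = 22

4x + y + z = 22


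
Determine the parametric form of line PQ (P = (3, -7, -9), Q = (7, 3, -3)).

Direction vector d = Q - P = (7 - 3, 3 + 7, -3 + 9) = (4, 10, 6)
Parametric form r = P + t·d:
x = 3 + 4t, y = -7 + 10t, z = -9 + 6t

x = 3 + 4t, y = -7 + 10t, z = -9 + 6t


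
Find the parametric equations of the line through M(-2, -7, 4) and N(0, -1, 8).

Direction vector d = N - M = (0 + 2, -1 + 7, 8 - 4) = (2, 6, 4)
Parametric form r = M + t·d:
x = -2 + 2t, y = -7 + 6t, z = 4 + 4t

x = -2 + 2t, y = -7 + 6t, z = 4 + 4t


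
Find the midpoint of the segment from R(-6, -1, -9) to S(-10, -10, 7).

M = ((x₁+x₂)/2, (y₁+y₂)/2, (z₁+z₂)/2)
  = ((-6 - 10)/2, (-1 - 10)/2, (-9 + 7)/2)
  = (-16/2, -11/2, -2/2)
  = (-8, -5.5, -1)

(-8, -5.5, -1)


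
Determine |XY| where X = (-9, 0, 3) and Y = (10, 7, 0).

d = √[(x₂-x₁)² + (y₂-y₁)² + (z₂-z₁)²]
  = √[19² + 7² + (-3)²]
  = √[361 + 49 + 9]
  = √419
  ≈ 20.47

20.47


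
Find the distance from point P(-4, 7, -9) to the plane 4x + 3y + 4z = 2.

distance = |a·x₀ + b·y₀ + c·z₀ - d| / √(a² + b² + c²)
  = |4·(-4) + 3·7 + 4·(-9) - 2| / √(4² + 3² + 4²)
  = |-16 + 21 - 36 - 2| / √(16 + 9 + 16)
  = |-33| / √41
  = 33 / 6.403
  ≈ 5.154

5.154


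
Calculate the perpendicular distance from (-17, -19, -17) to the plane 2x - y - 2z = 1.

distance = |a·x₀ + b·y₀ + c·z₀ - d| / √(a² + b² + c²)
  = |2·(-17) + (-1)·(-19) + (-2)·(-17) - 1| / √(2² + (-1)² + (-2)²)
  = |-34 + 19 + 34 - 1| / √(4 + 1 + 4)
  = |18| / √9
  = 18 / 3
  ≈ 6

6


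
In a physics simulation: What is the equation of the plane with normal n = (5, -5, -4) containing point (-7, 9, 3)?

The plane through P with normal n = (a, b, c) satisfies n·(r - P) = 0,
i.e. ax + by + cz = a·x₀ + b·y₀ + c·z₀.
d = 5·(-7) + (-5)·9 + (-4)·3
  = -35 - 45 - 12
  = -92
Equation: 5x - 5y - 4z = -92

5x - 5y - 4z = -92


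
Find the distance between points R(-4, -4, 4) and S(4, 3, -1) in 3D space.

d = √[(x₂-x₁)² + (y₂-y₁)² + (z₂-z₁)²]
  = √[8² + 7² + (-5)²]
  = √[64 + 49 + 25]
  = √138
  ≈ 11.75

11.75


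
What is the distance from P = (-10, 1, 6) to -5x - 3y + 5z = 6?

distance = |a·x₀ + b·y₀ + c·z₀ - d| / √(a² + b² + c²)
  = |(-5)·(-10) + (-3)·1 + 5·6 - 6| / √((-5)² + (-3)² + 5²)
  = |50 - 3 + 30 - 6| / √(25 + 9 + 25)
  = |71| / √59
  = 71 / 7.681
  ≈ 9.243

9.243


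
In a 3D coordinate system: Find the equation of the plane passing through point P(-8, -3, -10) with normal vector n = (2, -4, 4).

The plane through P with normal n = (a, b, c) satisfies n·(r - P) = 0,
i.e. ax + by + cz = a·x₀ + b·y₀ + c·z₀.
d = 2·(-8) + (-4)·(-3) + 4·(-10)
  = -16 + 12 - 40
  = -44
Equation: 2x - 4y + 4z = -44

2x - 4y + 4z = -44
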